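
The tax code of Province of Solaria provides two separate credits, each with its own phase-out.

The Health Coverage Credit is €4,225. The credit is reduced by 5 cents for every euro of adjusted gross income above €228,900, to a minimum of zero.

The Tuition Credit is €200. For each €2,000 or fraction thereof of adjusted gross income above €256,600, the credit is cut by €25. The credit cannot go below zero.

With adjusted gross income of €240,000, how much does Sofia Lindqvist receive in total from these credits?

€3,870

Health Coverage Credit: 5% of the €11,100 excess over €228,900 is €555; credit = €4,225 − €555 = €3,670.
Tuition Credit: €240,000 is at or below the €256,600 threshold, so the full €200 applies.
Total: €3,670 + €200 = €3,870.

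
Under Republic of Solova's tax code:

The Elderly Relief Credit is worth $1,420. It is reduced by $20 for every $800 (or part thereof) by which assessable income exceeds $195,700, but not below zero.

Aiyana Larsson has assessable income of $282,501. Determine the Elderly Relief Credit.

$0

Elderly Relief Credit: income exceeds $195,700 by $86,801 → 109 increments × $20 = $2,180 ≥ base, so the credit is $0.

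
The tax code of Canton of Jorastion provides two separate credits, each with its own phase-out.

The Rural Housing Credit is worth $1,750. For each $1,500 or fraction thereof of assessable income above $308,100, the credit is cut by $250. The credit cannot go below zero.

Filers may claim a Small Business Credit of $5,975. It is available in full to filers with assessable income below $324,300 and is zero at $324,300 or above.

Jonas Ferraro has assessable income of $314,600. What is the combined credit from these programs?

$6,475

Rural Housing Credit: income exceeds $308,100 by $6,500, which is 5 full-or-partial $1,500 increments; reduction = 5 × $250 = $1,250, leaving $500.
Small Business Credit: $314,600 is below the $324,300 cutoff, so the full $5,975 applies.
Total: $500 + $5,975 = $6,475.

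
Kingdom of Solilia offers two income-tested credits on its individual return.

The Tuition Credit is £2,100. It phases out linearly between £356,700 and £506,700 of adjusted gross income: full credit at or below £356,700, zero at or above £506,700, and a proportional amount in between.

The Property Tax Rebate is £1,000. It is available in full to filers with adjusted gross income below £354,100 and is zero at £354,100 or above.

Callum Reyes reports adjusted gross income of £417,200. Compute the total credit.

Tuition Credit: £417,200 is £60,500 into a £150,000 phase-out range, leaving 89,500/150,000 of the credit: £2,100 × 89,500/150,000 = £1,253.
Property Tax Rebate: £417,200 meets or exceeds the £354,100 cutoff, so the credit is £0.
Total: £1,253 + £0 = £1,253.

£1,253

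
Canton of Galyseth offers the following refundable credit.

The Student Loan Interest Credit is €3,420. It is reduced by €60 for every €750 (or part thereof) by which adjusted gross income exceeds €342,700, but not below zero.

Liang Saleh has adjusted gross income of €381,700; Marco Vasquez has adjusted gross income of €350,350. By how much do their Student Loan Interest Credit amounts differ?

€2,460

Liang (€381,700): Student Loan Interest Credit: income exceeds €342,700 by €39,000, which is 52 full-or-partial €750 increments; reduction = 52 × €60 = €3,120, leaving €300.
Marco (€350,350): Student Loan Interest Credit: income exceeds €342,700 by €7,650, which is 11 full-or-partial €750 increments; reduction = 11 × €60 = €660, leaving €2,760.
Difference: |€300 − €2,760| = €2,460.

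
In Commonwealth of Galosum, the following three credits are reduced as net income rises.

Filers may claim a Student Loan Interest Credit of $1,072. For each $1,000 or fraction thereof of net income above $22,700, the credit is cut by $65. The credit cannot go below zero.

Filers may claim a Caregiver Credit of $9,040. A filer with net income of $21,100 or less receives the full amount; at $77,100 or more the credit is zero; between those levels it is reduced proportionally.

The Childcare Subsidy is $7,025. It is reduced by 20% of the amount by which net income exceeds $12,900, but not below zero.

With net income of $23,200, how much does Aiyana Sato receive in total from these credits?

$14,673

Student Loan Interest Credit: income exceeds $22,700 by $500, which is 1 full-or-partial $1,000 increment; reduction = 1 × $65 = $65, leaving $1,007.
Caregiver Credit: $23,200 is $2,100 into a $56,000 phase-out range, leaving 53,900/56,000 of the credit: $9,040 × 53,900/56,000 = $8,701.
Childcare Subsidy: 20% of the $10,300 excess over $12,900 is $2,060; credit = $7,025 − $2,060 = $4,965.
Total: $1,007 + $8,701 + $4,965 = $14,673.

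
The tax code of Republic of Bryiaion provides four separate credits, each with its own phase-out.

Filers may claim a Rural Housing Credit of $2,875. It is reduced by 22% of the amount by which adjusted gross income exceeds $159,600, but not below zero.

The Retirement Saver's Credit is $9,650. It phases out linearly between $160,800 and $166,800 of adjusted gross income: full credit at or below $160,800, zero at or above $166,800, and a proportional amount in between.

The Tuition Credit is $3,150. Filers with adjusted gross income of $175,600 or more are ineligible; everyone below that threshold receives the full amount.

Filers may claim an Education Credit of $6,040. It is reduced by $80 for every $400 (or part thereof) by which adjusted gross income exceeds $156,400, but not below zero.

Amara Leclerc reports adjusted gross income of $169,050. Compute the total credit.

$7,426

Rural Housing Credit: 22% of the $9,450 excess over $159,600 is $2,079; credit = $2,875 − $2,079 = $796.
Retirement Saver's Credit: $169,050 is at or above $166,800, so the credit is $0.
Tuition Credit: $169,050 is below the $175,600 cutoff, so the full $3,150 applies.
Education Credit: income exceeds $156,400 by $12,650, which is 32 full-or-partial $400 increments; reduction = 32 × $80 = $2,560, leaving $3,480.
Total: $796 + $0 + $3,150 + $3,480 = $7,426.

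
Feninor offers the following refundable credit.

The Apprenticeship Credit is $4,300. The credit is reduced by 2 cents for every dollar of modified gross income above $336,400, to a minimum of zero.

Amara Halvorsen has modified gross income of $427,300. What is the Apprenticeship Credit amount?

$2,482

Apprenticeship Credit: 2% of the $90,900 excess over $336,400 is $1,818; credit = $4,300 − $1,818 = $2,482.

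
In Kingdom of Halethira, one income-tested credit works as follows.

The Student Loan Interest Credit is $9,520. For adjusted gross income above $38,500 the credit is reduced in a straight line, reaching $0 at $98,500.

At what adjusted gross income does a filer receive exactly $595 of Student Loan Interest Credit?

$94,750

$595 is 595/9,520 of the full $9,520, so 8,925/9,520 of the $60,000 range has been used: income = $38,500 + $60,000 × 8,925/9,520 = $94,750.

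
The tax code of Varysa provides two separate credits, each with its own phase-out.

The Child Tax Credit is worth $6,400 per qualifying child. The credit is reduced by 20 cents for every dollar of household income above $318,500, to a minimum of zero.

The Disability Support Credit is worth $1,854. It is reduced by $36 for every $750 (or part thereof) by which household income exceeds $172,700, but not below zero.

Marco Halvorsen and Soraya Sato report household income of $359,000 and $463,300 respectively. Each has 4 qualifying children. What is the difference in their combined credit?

Marco ($359,000): Child Tax Credit: base = 4 × $6,400 = $25,600. 20% of the $40,500 excess over $318,500 is $8,100; credit = $25,600 − $8,100 = $17,500. Disability Support Credit: income exceeds $172,700 by $186,300 → 249 increments × $36 = $8,964 ≥ base, so the credit is $0. total $17,500 + $0 = $17,500
Soraya ($463,300): Child Tax Credit: base = 4 × $6,400 = $25,600. 20% of the $144,800 excess over $318,500 is $28,960 ≥ base, so the credit is $0. Disability Support Credit: income exceeds $172,700 by $290,600 → 388 increments × $36 = $13,968 ≥ base, so the credit is $0. total $0 + $0 = $0
Difference: |$17,500 − $0| = $17,500.

$17,500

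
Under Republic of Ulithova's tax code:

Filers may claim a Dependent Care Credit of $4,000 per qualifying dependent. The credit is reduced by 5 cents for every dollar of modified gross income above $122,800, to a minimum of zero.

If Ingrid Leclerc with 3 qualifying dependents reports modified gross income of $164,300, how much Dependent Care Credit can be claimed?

$9,925

Dependent Care Credit: base = 3 × $4,000 = $12,000. 5% of the $41,500 excess over $122,800 is $2,075; credit = $12,000 − $2,075 = $9,925.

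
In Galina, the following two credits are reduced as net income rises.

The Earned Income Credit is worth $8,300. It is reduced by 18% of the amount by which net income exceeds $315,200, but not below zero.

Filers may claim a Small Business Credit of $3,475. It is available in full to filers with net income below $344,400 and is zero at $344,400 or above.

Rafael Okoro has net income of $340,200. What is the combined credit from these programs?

$7,275

Earned Income Credit: 18% of the $25,000 excess over $315,200 is $4,500; credit = $8,300 − $4,500 = $3,800.
Small Business Credit: $340,200 is below the $344,400 cutoff, so the full $3,475 applies.
Total: $3,800 + $3,475 = $7,275.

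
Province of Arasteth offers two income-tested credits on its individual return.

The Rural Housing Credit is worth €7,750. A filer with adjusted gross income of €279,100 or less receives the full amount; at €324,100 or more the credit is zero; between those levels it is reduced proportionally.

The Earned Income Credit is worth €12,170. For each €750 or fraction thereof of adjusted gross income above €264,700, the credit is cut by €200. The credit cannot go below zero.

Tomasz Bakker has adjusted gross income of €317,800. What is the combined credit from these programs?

€1,085

Rural Housing Credit: €317,800 is €38,700 into a €45,000 phase-out range, leaving 6,300/45,000 of the credit: €7,750 × 6,300/45,000 = €1,085.
Earned Income Credit: income exceeds €264,700 by €53,100 → 71 increments × €200 = €14,200 ≥ base, so the credit is €0.
Total: €1,085 + €0 = €1,085.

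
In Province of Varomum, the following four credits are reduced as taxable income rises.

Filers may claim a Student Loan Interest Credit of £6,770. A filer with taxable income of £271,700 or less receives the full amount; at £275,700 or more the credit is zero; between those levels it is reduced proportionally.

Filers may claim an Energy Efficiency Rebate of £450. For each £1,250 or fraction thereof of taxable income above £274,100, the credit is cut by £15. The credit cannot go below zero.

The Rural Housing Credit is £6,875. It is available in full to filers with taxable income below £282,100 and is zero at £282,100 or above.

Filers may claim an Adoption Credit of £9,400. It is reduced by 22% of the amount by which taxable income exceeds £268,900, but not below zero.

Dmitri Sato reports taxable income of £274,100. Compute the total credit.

Student Loan Interest Credit: £274,100 is £2,400 into a £4,000 phase-out range, leaving 1,600/4,000 of the credit: £6,770 × 1,600/4,000 = £2,708.
Energy Efficiency Rebate: £274,100 is at or below the £274,100 threshold, so the full £450 applies.
Rural Housing Credit: £274,100 is below the £282,100 cutoff, so the full £6,875 applies.
Adoption Credit: 22% of the £5,200 excess over £268,900 is £1,144; credit = £9,400 − £1,144 = £8,256.
Total: £2,708 + £450 + £6,875 + £8,256 = £18,289.

£18,289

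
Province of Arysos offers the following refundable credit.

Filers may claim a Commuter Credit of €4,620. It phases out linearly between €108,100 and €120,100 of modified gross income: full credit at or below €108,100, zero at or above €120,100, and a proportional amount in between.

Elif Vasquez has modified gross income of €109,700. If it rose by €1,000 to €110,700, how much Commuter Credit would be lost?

At €109,700 — €109,700 is €1,600 into a €12,000 phase-out range, leaving 10,400/12,000 of the credit: €4,620 × 10,400/12,000 = €4,004.
At €110,700 — €110,700 is €2,600 into a €12,000 phase-out range, leaving 9,400/12,000 of the credit: €4,620 × 9,400/12,000 = €3,619.
Lost: €4,004 − €3,619 = €385.

€385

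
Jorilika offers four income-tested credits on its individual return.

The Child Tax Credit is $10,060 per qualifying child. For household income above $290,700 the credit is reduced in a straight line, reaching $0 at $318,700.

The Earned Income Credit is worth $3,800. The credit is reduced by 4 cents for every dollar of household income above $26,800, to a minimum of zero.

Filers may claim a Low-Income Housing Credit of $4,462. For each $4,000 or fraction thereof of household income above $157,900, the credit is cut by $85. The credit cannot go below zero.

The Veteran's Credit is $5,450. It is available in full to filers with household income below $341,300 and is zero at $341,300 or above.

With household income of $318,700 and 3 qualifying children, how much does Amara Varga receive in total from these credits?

Child Tax Credit: base = 3 × $10,060 = $30,180. $318,700 is at or above $318,700, so the credit is $0.
Earned Income Credit: 4% of the $291,900 excess over $26,800 is $11,676 ≥ base, so the credit is $0.
Low-Income Housing Credit: income exceeds $157,900 by $160,800, which is 41 full-or-partial $4,000 increments; reduction = 41 × $85 = $3,485, leaving $977.
Veteran's Credit: $318,700 is below the $341,300 cutoff, so the full $5,450 applies.
Total: $0 + $0 + $977 + $5,450 = $6,427.

$6,427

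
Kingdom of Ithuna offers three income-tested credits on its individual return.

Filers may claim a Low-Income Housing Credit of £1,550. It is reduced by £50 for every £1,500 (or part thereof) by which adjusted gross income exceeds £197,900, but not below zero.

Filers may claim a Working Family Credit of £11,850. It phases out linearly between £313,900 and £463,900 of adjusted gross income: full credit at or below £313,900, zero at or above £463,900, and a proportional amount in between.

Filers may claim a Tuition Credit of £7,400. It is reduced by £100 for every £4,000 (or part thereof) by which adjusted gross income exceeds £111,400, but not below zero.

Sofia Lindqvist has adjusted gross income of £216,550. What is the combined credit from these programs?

£17,450

Low-Income Housing Credit: income exceeds £197,900 by £18,650, which is 13 full-or-partial £1,500 increments; reduction = 13 × £50 = £650, leaving £900.
Working Family Credit: £216,550 is at or below the £313,900 threshold, so the full £11,850 applies.
Tuition Credit: income exceeds £111,400 by £105,150, which is 27 full-or-partial £4,000 increments; reduction = 27 × £100 = £2,700, leaving £4,700.
Total: £900 + £11,850 + £4,700 = £17,450.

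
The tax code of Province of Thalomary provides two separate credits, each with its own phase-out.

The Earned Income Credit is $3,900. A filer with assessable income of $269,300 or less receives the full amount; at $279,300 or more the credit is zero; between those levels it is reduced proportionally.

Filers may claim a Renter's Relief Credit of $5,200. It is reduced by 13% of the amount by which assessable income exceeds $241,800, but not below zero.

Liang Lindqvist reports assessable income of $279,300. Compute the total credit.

$325

Earned Income Credit: $279,300 is at or above $279,300, so the credit is $0.
Renter's Relief Credit: 13% of the $37,500 excess over $241,800 is $4,875; credit = $5,200 − $4,875 = $325.
Total: $0 + $325 = $325.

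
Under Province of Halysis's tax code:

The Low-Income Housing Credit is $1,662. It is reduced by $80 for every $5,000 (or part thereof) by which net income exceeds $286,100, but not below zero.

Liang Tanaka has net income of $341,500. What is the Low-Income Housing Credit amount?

Low-Income Housing Credit: income exceeds $286,100 by $55,400, which is 12 full-or-partial $5,000 increments; reduction = 12 × $80 = $960, leaving $702.

$702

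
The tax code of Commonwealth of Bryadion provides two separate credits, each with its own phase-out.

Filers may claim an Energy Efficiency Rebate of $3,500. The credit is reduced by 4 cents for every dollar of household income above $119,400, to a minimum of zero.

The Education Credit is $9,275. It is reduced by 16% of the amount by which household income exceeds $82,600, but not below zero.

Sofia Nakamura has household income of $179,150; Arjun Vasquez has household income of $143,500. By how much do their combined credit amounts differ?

Sofia ($179,150): Energy Efficiency Rebate: 4% of the $59,750 excess over $119,400 is $2,390; credit = $3,500 − $2,390 = $1,110. Education Credit: 16% of the $96,550 excess over $82,600 is $15,448 ≥ base, so the credit is $0. total $1,110 + $0 = $1,110
Arjun ($143,500): Energy Efficiency Rebate: 4% of the $24,100 excess over $119,400 is $964; credit = $3,500 − $964 = $2,536. Education Credit: 16% of the $60,900 excess over $82,600 is $9,744 ≥ base, so the credit is $0. total $2,536 + $0 = $2,536
Difference: |$1,110 − $2,536| = $1,426.

$1,426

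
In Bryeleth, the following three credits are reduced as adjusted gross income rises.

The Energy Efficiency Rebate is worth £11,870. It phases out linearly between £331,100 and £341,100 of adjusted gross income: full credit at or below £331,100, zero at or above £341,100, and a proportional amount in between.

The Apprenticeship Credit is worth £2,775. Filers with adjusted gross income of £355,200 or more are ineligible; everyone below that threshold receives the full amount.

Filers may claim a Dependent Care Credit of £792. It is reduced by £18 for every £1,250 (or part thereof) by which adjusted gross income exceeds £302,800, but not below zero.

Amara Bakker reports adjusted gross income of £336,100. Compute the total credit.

£9,016

Energy Efficiency Rebate: £336,100 is £5,000 into a £10,000 phase-out range, leaving 5,000/10,000 of the credit: £11,870 × 5,000/10,000 = £5,935.
Apprenticeship Credit: £336,100 is below the £355,200 cutoff, so the full £2,775 applies.
Dependent Care Credit: income exceeds £302,800 by £33,300, which is 27 full-or-partial £1,250 increments; reduction = 27 × £18 = £486, leaving £306.
Total: £5,935 + £2,775 + £306 = £9,016.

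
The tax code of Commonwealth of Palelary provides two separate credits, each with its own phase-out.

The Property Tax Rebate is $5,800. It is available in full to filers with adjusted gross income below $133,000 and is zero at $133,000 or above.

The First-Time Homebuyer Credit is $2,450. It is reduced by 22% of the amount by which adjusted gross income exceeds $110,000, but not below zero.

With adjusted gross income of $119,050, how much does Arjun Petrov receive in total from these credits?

Property Tax Rebate: $119,050 is below the $133,000 cutoff, so the full $5,800 applies.
First-Time Homebuyer Credit: 22% of the $9,050 excess over $110,000 is $1,991; credit = $2,450 − $1,991 = $459.
Total: $5,800 + $459 = $6,259.

$6,259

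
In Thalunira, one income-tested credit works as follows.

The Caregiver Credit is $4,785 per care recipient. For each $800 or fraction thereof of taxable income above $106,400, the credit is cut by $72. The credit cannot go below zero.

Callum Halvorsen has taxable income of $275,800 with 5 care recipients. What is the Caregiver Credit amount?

Caregiver Credit: base = 5 × $4,785 = $23,925. income exceeds $106,400 by $169,400, which is 212 full-or-partial $800 increments; reduction = 212 × $72 = $15,264, leaving $8,661.

$8,661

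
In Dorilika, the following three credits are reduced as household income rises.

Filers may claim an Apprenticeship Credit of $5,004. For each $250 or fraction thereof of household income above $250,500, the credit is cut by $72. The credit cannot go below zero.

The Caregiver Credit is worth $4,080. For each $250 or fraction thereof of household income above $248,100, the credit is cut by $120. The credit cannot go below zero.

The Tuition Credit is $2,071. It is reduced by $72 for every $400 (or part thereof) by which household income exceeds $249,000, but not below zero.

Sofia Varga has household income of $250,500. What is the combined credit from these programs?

$9,667

Apprenticeship Credit: $250,500 is at or below the $250,500 threshold, so the full $5,004 applies.
Caregiver Credit: income exceeds $248,100 by $2,400, which is 10 full-or-partial $250 increments; reduction = 10 × $120 = $1,200, leaving $2,880.
Tuition Credit: income exceeds $249,000 by $1,500, which is 4 full-or-partial $400 increments; reduction = 4 × $72 = $288, leaving $1,783.
Total: $5,004 + $2,880 + $1,783 = $9,667.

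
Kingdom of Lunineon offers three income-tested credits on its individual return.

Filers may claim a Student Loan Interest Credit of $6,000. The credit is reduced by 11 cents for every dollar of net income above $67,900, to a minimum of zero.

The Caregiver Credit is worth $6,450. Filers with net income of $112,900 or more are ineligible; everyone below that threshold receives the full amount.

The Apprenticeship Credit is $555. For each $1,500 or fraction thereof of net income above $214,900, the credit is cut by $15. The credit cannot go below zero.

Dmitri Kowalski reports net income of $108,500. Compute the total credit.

$8,539

Student Loan Interest Credit: 11% of the $40,600 excess over $67,900 is $4,466; credit = $6,000 − $4,466 = $1,534.
Caregiver Credit: $108,500 is below the $112,900 cutoff, so the full $6,450 applies.
Apprenticeship Credit: $108,500 is at or below the $214,900 threshold, so the full $555 applies.
Total: $1,534 + $6,450 + $555 = $8,539.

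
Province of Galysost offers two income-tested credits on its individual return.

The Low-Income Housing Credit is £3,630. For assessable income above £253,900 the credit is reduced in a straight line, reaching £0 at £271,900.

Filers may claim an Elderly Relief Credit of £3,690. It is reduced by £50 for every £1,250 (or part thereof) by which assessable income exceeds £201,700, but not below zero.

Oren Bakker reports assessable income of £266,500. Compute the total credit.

£2,179

Low-Income Housing Credit: £266,500 is £12,600 into a £18,000 phase-out range, leaving 5,400/18,000 of the credit: £3,630 × 5,400/18,000 = £1,089.
Elderly Relief Credit: income exceeds £201,700 by £64,800, which is 52 full-or-partial £1,250 increments; reduction = 52 × £50 = £2,600, leaving £1,090.
Total: £1,089 + £1,090 = £2,179.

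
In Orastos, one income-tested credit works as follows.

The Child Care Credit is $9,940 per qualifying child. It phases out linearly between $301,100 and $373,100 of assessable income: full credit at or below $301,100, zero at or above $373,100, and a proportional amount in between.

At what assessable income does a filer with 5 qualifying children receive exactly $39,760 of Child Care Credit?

$315,500

Full credit = 5 × $9,940 = $49,700.
$39,760 is 39,760/49,700 of the full $49,700, so 9,940/49,700 of the $72,000 range has been used: income = $301,100 + $72,000 × 9,940/49,700 = $315,500.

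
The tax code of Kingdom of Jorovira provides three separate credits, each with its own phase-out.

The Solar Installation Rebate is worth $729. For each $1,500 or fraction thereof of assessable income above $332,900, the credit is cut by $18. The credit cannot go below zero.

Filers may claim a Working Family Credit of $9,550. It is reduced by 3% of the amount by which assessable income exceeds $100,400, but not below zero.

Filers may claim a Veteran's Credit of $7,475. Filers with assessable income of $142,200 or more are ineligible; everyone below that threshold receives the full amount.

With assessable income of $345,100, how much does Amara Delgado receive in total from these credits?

Solar Installation Rebate: income exceeds $332,900 by $12,200, which is 9 full-or-partial $1,500 increments; reduction = 9 × $18 = $162, leaving $567.
Working Family Credit: 3% of the $244,700 excess over $100,400 is $7,341; credit = $9,550 − $7,341 = $2,209.
Veteran's Credit: $345,100 meets or exceeds the $142,200 cutoff, so the credit is $0.
Total: $567 + $2,209 + $0 = $2,776.

$2,776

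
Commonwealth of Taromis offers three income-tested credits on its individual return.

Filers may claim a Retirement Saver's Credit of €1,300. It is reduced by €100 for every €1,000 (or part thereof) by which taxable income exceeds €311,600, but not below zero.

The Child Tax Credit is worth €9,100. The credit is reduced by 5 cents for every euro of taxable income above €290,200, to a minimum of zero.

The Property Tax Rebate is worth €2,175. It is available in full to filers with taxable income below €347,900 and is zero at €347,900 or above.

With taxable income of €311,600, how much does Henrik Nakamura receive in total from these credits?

Retirement Saver's Credit: €311,600 is at or below the €311,600 threshold, so the full €1,300 applies.
Child Tax Credit: 5% of the €21,400 excess over €290,200 is €1,070; credit = €9,100 − €1,070 = €8,030.
Property Tax Rebate: €311,600 is below the €347,900 cutoff, so the full €2,175 applies.
Total: €1,300 + €8,030 + €2,175 = €11,505.

€11,505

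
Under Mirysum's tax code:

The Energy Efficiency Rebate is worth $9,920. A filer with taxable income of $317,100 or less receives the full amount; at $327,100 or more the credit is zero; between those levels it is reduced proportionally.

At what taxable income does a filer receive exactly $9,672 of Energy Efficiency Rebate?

$9,672 is 9,672/9,920 of the full $9,920, so 248/9,920 of the $10,000 range has been used: income = $317,100 + $10,000 × 248/9,920 = $317,350.

$317,350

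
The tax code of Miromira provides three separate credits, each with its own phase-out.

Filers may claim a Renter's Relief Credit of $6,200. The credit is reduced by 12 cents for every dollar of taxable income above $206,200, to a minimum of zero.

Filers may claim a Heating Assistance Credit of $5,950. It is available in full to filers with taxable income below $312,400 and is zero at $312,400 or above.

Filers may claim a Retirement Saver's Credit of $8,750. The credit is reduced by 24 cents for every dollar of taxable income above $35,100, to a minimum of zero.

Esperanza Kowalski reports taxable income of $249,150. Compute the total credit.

Renter's Relief Credit: 12% of the $42,950 excess over $206,200 is $5,154; credit = $6,200 − $5,154 = $1,046.
Heating Assistance Credit: $249,150 is below the $312,400 cutoff, so the full $5,950 applies.
Retirement Saver's Credit: 24% of the $214,050 excess over $35,100 is $51,372 ≥ base, so the credit is $0.
Total: $1,046 + $5,950 + $0 = $6,996.

$6,996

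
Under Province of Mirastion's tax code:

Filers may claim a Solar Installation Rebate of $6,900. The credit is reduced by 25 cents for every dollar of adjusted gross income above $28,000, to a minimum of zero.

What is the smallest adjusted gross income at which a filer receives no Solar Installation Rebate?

The credit falls by 25% of each dollar above $28,000, so it reaches zero when the excess is $6,900 / 25% = $27,600: income = $28,000 + $27,600 = $55,600.

$55,600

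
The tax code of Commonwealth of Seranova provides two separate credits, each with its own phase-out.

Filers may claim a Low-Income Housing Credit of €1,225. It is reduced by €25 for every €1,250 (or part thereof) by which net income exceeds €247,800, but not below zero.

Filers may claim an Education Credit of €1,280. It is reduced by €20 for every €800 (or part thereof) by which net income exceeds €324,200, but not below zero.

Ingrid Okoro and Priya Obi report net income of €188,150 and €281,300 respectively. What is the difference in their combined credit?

€675

Ingrid (€188,150): Low-Income Housing Credit: €188,150 is at or below the €247,800 threshold, so the full €1,225 applies. Education Credit: €188,150 is at or below the €324,200 threshold, so the full €1,280 applies. total €1,225 + €1,280 = €2,505
Priya (€281,300): Low-Income Housing Credit: income exceeds €247,800 by €33,500, which is 27 full-or-partial €1,250 increments; reduction = 27 × €25 = €675, leaving €550. Education Credit: €281,300 is at or below the €324,200 threshold, so the full €1,280 applies. total €550 + €1,280 = €1,830
Difference: |€2,505 − €1,830| = €675.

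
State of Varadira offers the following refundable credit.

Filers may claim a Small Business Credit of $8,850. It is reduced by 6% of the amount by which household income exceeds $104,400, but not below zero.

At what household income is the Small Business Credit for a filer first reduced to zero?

The credit falls by 6% of each dollar above $104,400, so it reaches zero when the excess is $8,850 / 6% = $147,500: income = $104,400 + $147,500 = $251,900.

$251,900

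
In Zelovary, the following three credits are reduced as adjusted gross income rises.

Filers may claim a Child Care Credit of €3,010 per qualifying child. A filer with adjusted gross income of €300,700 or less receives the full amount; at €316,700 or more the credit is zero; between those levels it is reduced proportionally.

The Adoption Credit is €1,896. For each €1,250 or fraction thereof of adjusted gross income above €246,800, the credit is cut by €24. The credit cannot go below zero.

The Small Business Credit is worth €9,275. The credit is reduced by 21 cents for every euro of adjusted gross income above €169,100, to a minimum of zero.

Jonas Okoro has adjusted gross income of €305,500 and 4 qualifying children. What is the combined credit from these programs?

Child Care Credit: base = 4 × €3,010 = €12,040. €305,500 is €4,800 into a €16,000 phase-out range, leaving 11,200/16,000 of the credit: €12,040 × 11,200/16,000 = €8,428.
Adoption Credit: income exceeds €246,800 by €58,700, which is 47 full-or-partial €1,250 increments; reduction = 47 × €24 = €1,128, leaving €768.
Small Business Credit: 21% of the €136,400 excess over €169,100 is €28,644 ≥ base, so the credit is €0.
Total: €8,428 + €768 + €0 = €9,196.

€9,196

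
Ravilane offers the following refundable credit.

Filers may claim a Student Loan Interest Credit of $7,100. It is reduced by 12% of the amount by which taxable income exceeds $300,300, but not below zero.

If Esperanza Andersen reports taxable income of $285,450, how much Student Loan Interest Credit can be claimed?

$7,100

Student Loan Interest Credit: $285,450 is at or below the $300,300 threshold, so the full $7,100 applies.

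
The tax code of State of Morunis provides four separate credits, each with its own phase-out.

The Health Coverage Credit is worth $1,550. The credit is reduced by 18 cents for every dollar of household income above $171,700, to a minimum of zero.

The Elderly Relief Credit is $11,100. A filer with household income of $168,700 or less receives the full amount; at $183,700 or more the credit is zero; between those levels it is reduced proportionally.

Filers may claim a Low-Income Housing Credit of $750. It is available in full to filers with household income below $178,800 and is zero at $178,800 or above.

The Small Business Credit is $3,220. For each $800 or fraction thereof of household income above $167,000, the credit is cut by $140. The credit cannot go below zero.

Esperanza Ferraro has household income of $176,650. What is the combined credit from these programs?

Health Coverage Credit: 18% of the $4,950 excess over $171,700 is $891; credit = $1,550 − $891 = $659.
Elderly Relief Credit: $176,650 is $7,950 into a $15,000 phase-out range, leaving 7,050/15,000 of the credit: $11,100 × 7,050/15,000 = $5,217.
Low-Income Housing Credit: $176,650 is below the $178,800 cutoff, so the full $750 applies.
Small Business Credit: income exceeds $167,000 by $9,650, which is 13 full-or-partial $800 increments; reduction = 13 × $140 = $1,820, leaving $1,400.
Total: $659 + $5,217 + $750 + $1,400 = $8,026.

$8,026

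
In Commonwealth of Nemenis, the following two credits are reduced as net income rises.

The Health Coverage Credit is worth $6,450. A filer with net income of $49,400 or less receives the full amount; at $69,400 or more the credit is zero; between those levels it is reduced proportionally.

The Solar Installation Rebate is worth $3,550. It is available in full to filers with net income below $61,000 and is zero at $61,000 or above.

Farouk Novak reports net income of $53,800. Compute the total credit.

Health Coverage Credit: $53,800 is $4,400 into a $20,000 phase-out range, leaving 15,600/20,000 of the credit: $6,450 × 15,600/20,000 = $5,031.
Solar Installation Rebate: $53,800 is below the $61,000 cutoff, so the full $3,550 applies.
Total: $5,031 + $3,550 = $8,581.

$8,581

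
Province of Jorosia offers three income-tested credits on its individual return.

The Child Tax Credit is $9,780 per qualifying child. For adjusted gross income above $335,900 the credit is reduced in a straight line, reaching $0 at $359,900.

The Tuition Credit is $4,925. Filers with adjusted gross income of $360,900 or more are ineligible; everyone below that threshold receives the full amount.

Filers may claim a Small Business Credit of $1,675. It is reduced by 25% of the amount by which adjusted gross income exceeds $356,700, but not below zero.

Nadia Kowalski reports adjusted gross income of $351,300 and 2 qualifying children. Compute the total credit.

$13,609

Child Tax Credit: base = 2 × $9,780 = $19,560. $351,300 is $15,400 into a $24,000 phase-out range, leaving 8,600/24,000 of the credit: $19,560 × 8,600/24,000 = $7,009.
Tuition Credit: $351,300 is below the $360,900 cutoff, so the full $4,925 applies.
Small Business Credit: $351,300 is at or below the $356,700 threshold, so the full $1,675 applies.
Total: $7,009 + $4,925 + $1,675 = $13,609.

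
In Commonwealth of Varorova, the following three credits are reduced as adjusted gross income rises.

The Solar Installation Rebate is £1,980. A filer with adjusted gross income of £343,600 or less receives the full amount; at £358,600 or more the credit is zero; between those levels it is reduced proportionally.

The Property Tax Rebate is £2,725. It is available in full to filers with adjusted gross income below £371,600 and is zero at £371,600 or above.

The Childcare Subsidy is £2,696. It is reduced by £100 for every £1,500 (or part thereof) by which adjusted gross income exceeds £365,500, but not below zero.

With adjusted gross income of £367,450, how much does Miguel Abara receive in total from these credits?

Solar Installation Rebate: £367,450 is at or above £358,600, so the credit is £0.
Property Tax Rebate: £367,450 is below the £371,600 cutoff, so the full £2,725 applies.
Childcare Subsidy: income exceeds £365,500 by £1,950, which is 2 full-or-partial £1,500 increments; reduction = 2 × £100 = £200, leaving £2,496.
Total: £0 + £2,725 + £2,496 = £5,221.

£5,221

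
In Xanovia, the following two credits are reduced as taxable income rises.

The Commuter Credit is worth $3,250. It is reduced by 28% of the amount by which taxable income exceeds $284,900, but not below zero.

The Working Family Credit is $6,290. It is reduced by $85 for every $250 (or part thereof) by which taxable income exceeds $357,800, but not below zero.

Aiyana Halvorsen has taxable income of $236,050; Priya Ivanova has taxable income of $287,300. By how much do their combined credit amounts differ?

Aiyana ($236,050): Commuter Credit: $236,050 is at or below the $284,900 threshold, so the full $3,250 applies. Working Family Credit: $236,050 is at or below the $357,800 threshold, so the full $6,290 applies. total $3,250 + $6,290 = $9,540
Priya ($287,300): Commuter Credit: 28% of the $2,400 excess over $284,900 is $672; credit = $3,250 − $672 = $2,578. Working Family Credit: $287,300 is at or below the $357,800 threshold, so the full $6,290 applies. total $2,578 + $6,290 = $8,868
Difference: |$9,540 − $8,868| = $672.

$672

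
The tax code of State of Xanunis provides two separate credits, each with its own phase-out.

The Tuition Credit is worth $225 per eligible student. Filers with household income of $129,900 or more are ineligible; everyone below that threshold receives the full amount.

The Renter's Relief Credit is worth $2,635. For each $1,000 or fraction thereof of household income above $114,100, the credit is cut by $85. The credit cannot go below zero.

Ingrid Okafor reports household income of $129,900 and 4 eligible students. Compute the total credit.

Tuition Credit: base = 4 × $225 = $900. $129,900 meets or exceeds the $129,900 cutoff, so the credit is $0.
Renter's Relief Credit: income exceeds $114,100 by $15,800, which is 16 full-or-partial $1,000 increments; reduction = 16 × $85 = $1,360, leaving $1,275.
Total: $0 + $1,275 = $1,275.

$1,275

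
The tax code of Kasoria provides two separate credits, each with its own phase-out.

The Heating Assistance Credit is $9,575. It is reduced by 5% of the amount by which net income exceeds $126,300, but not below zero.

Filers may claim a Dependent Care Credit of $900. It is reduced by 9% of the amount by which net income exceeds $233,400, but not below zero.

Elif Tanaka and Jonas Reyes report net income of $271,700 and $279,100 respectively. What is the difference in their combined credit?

$370

Elif ($271,700): Heating Assistance Credit: 5% of the $145,400 excess over $126,300 is $7,270; credit = $9,575 − $7,270 = $2,305. Dependent Care Credit: 9% of the $38,300 excess over $233,400 is $3,447 ≥ base, so the credit is $0. total $2,305 + $0 = $2,305
Jonas ($279,100): Heating Assistance Credit: 5% of the $152,800 excess over $126,300 is $7,640; credit = $9,575 − $7,640 = $1,935. Dependent Care Credit: 9% of the $45,700 excess over $233,400 is $4,113 ≥ base, so the credit is $0. total $1,935 + $0 = $1,935
Difference: |$2,305 − $1,935| = $370.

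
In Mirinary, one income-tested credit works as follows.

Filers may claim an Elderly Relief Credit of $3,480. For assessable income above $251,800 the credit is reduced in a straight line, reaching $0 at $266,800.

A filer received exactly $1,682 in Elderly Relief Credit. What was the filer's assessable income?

$259,550

$1,682 is 1,682/3,480 of the full $3,480, so 1,798/3,480 of the $15,000 range has been used: income = $251,800 + $15,000 × 1,798/3,480 = $259,550.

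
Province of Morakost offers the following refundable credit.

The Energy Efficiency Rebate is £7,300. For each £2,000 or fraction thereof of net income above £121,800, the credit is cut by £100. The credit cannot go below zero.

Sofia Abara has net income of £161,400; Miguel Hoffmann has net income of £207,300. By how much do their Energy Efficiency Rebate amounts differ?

Sofia (£161,400): Energy Efficiency Rebate: income exceeds £121,800 by £39,600, which is 20 full-or-partial £2,000 increments; reduction = 20 × £100 = £2,000, leaving £5,300.
Miguel (£207,300): Energy Efficiency Rebate: income exceeds £121,800 by £85,500, which is 43 full-or-partial £2,000 increments; reduction = 43 × £100 = £4,300, leaving £3,000.
Difference: |£5,300 − £3,000| = £2,300.

£2,300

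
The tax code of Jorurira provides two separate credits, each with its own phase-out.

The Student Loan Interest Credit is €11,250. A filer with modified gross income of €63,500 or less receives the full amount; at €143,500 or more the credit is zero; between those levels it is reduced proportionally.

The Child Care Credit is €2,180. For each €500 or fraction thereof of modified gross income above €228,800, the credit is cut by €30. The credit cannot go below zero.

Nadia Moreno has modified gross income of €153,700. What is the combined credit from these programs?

Student Loan Interest Credit: €153,700 is at or above €143,500, so the credit is €0.
Child Care Credit: €153,700 is at or below the €228,800 threshold, so the full €2,180 applies.
Total: €0 + €2,180 = €2,180.

€2,180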